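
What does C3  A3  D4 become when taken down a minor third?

C3 becomes A2
A3 becomes F#3
D4 becomes B3

A2 F#3 B3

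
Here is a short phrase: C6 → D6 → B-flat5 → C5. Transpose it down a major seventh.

Db5 Eb5 Cb5 Db4

A major seventh down from C6 gives Db5.
D6: a seventh down reaches E, and 11 semitones makes it Eb5.
Bb5: a seventh down reaches C, and 11 semitones makes it Cb5.
C5 down a major seventh is Db4.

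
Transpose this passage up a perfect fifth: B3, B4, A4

B3: a fifth up reaches F, and 7 semitones makes it F#4.
A perfect fifth up from B4 gives F#5.
A4: a fifth up reaches E, and 7 semitones makes it E5.

F#4 F#5 E5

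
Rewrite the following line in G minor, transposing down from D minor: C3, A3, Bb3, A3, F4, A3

From D down to G is a perfect fifth; apply that to each pitch.
C3 to F2
A3 to D3
Bb3 to Eb3
A3 to D3
F4 to Bb3
A3 to D3

F2 D3 Eb3 D3 Bb3 D3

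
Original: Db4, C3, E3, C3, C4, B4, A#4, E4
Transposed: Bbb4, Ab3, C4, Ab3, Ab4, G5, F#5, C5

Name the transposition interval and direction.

up a minor sixth

From Db4 to Bbb4 is 6 letter names — a sixth of some quality.
Db4 to Bbb4 is 8 semitones, which makes it a minor sixth; the second version is higher, so the direction is up.
Checking another pair — E4 → C5 — gives the same interval.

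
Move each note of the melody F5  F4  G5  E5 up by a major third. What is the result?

A5 A4 B5 G#5

F5 up a major third is A5.
F4: a third up reaches A, and 4 semitones makes it A4.
G5 up a major third is B5.
A major third up from E5 gives G#5.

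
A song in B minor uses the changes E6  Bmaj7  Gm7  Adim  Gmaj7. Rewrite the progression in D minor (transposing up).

G6 Dmaj7 Bbm7 Cdim Bbmaj7

B minor up to D minor is a minor third; each chord root moves by that interval while the quality stays the same.
E6: root E up a minor third → G, giving G6.
Bmaj7: root B up a minor third → D, giving Dmaj7.
Gm7: root G up a minor third → Bb, giving Bbm7.
Adim: root A up a minor third → C, giving Cdim.
Gmaj7: root G up a minor third → Bb, giving Bbmaj7.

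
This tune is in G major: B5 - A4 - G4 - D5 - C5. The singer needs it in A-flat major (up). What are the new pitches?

C6 Bb4 Ab4 Eb5 Db5

From G up to A-flat is a minor second; apply that to each pitch.
B5 gives C6
A4 gives Bb4
G4 gives Ab4
D5 gives Eb5
C5 gives Db5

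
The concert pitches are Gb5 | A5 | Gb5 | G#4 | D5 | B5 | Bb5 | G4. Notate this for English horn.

The English horn sounds a perfect fifth below written, so the written part must be a perfect fifth above concert — transpose each note up.
Gb5 becomes Db6
A5 becomes E6
Gb5 becomes Db6
G#4 becomes D#5
D5 becomes A5
B5 becomes F#6
Bb5 becomes F6
G4 becomes D5

Db6 E6 Db6 D#5 A5 F#6 F6 D5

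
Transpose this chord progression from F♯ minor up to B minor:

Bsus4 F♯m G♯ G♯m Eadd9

Esus4 Bm C# C#m Aadd9

F♯ minor up to B minor is a perfect fourth; each chord root moves by that interval while the quality stays the same.
Bsus4: root B up a perfect fourth → E, giving Esus4.
F♯m: root F♯ up a perfect fourth → B, giving Bm.
G♯: root G♯ up a perfect fourth → C#, giving C#.
G♯m: root G♯ up a perfect fourth → C#, giving C#m.
Eadd9: root E up a perfect fourth → A, giving Aadd9.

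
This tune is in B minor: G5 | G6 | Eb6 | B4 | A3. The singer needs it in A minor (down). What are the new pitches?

From B down to A is a major second; apply that to each pitch.
G5 → F5
G6 → F6
Eb6 → Db6
B4 → A4
A3 → G3

F5 F6 Db6 A4 G3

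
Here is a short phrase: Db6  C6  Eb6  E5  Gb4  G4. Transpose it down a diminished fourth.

Db6: a fourth down reaches A, and 4 semitones makes it A5.
A diminished fourth down from C6 gives G#5.
Eb6 down a diminished fourth is B5.
A diminished fourth down from E5 gives B#4.
A diminished fourth down from Gb4 gives D4.
G4: a fourth down reaches D, and 4 semitones makes it D#4.

A5 G#5 B5 B#4 D4 D#4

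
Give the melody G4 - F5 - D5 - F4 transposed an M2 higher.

A4 G5 E5 G4

G4 up a major second is A4.
F5 up a major second is G5.
A major second up from D5 gives E5.
F4 up a major second is G4.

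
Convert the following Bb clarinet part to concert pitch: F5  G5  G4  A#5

Eb5 F5 F4 G#5

The Bb clarinet sounds a major second below written, so transpose each written note down a major second.
F5 -> Eb5
G5 -> F5
G4 -> F4
A#5 -> G#5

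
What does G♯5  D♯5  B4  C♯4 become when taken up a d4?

C6 G5 Eb5 F4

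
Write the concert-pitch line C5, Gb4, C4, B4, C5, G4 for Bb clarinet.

The Bb clarinet sounds a major second below written, so the written part must be a major second above concert — transpose each note up.
C5 becomes D5
Gb4 becomes Ab4
C4 becomes D4
B4 becomes C#5
C5 becomes D5
G4 becomes A4

D5 Ab4 D4 C#5 D5 A4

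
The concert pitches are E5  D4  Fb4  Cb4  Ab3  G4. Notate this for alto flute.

The alto flute sounds a perfect fourth below written, so the written part must be a perfect fourth above concert — transpose each note up.
E5 → A5
D4 → G4
Fb4 → Bbb4
Cb4 → Fb4
Ab3 → Db4
G4 → C5

A5 G4 Bbb4 Fb4 Db4 C5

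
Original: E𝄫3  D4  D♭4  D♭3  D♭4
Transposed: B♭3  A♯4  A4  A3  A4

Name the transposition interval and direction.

Take the first pair: Ebb3 → Bb3. E to B spans 5 letter names, so the interval is some kind of fifth.
Ebb3 to Bb3 is 8 semitones, which makes it an augmented fifth; the second version is higher, so the direction is up.
Checking another pair — Db4 → A4 — gives the same interval.

up an augmented fifth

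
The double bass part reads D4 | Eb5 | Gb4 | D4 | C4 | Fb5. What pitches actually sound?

Written C4 on the double bass sounds as C3, a perfect octave lower; apply that shift to every note.
D4 gives D3
Eb5 gives Eb4
Gb4 gives Gb3
D4 gives D3
C4 gives C3
Fb5 gives Fb4

D3 Eb4 Gb3 D3 C3 Fb4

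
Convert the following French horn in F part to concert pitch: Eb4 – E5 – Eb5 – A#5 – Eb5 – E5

Ab3 A4 Ab4 D#5 Ab4 A4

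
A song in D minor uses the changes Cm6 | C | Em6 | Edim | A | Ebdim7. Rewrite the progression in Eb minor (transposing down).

Dbm6 Db Fm6 Fdim Bb Fbdim7

D minor down to Eb minor is a major seventh; each chord root moves by that interval while the quality stays the same.
Cm6: root C down a major seventh → Db, giving Dbm6.
C: root C down a major seventh → Db, giving Db.
Em6: root E down a major seventh → F, giving Fm6.
Edim: root E down a major seventh → F, giving Fdim.
A: root A down a major seventh → Bb, giving Bb.
Ebdim7: root Eb down a major seventh → Fb, giving Fbdim7.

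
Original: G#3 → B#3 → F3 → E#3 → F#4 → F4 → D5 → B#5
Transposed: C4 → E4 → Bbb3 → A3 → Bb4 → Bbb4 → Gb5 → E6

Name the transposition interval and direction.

Take the first pair: G#3 → C4. G to C spans 4 letter names, so the interval is some kind of fourth.
G#3 to C4 is 4 semitones, which makes it a diminished fourth; the second version is higher, so the direction is up.
Checking another pair — B#5 → E6 — gives the same interval.

up a diminished fourth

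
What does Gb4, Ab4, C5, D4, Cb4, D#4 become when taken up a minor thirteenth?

Gb4 -> Ebb6
Ab4 -> Fb6
C5 -> Ab6
D4 -> Bb5
Cb4 -> Abb5
D#4 -> B5

Ebb6 Fb6 Ab6 Bb5 Abb5 B5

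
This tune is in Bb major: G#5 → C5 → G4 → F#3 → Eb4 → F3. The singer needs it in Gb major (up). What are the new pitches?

E6 Ab5 Eb5 D4 Cb5 Db4

Bb major to Gb major up is a minor sixth, so every note moves up by that interval.
G#5 to E6
C5 to Ab5
G4 to Eb5
F#3 to D4
Eb4 to Cb5
F3 to Db4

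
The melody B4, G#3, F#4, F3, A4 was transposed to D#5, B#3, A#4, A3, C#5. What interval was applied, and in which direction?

up a major third

Take the first pair: B4 → D#5. B to D spans 3 letter names, so the interval is some kind of third.
B4 to D#5 is 4 semitones, which makes it a major third; the second version is higher, so the direction is up.
Checking another pair — A4 → C#5 — gives the same interval.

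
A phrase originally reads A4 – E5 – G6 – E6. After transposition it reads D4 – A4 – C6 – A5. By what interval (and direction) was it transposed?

down a perfect fifth

Take the first pair: A4 → D4. A to D spans 5 letter names, so the interval is some kind of fifth.
D4 to A4 is 7 semitones, which makes it a perfect fifth; the second version is lower, so the direction is down.
Checking another pair — E6 → A5 — gives the same interval.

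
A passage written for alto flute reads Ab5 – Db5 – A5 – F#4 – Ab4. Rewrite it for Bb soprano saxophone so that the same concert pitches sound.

F5 Bb4 F#5 D#4 F4

First find concert pitch: the alto flute sounds a perfect fourth below written, so Ab5 Db5 A5 F#4 Ab4 sounds Eb5 Ab4 E5 C#4 Eb4.
Then write for Bb soprano saxophone: it sounds a major second below written, so the part must be a major second above concert.
Eb5 → F5
Ab4 → Bb4
E5 → F#5
C#4 → D#4
Eb4 → F4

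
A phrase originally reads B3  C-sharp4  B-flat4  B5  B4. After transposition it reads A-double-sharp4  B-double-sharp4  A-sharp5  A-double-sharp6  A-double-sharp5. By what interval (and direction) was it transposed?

up an augmented seventh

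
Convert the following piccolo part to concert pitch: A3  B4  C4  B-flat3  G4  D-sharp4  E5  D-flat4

The piccolo sounds a perfect octave above written, so transpose each written note up a perfect octave.
A3 -> A4
B4 -> B5
C4 -> C5
Bb3 -> Bb4
G4 -> G5
D#4 -> D#5
E5 -> E6
Db4 -> Db5

A4 B5 C5 Bb4 G5 D#5 E6 Db5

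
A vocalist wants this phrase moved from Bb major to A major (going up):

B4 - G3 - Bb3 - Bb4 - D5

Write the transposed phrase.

A#5 F#4 A4 A5 C#6

Bb major to A major up is a major seventh, so every note moves up by that interval.
B4 becomes A#5
G3 becomes F#4
Bb3 becomes A4
Bb4 becomes A5
D5 becomes C#6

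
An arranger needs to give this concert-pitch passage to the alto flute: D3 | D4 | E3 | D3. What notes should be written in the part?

The alto flute sounds a perfect fourth below written, so the written part must be a perfect fourth above concert — transpose each note up.
D3 -> G3
D4 -> G4
E3 -> A3
D3 -> G3

G3 G4 A3 G3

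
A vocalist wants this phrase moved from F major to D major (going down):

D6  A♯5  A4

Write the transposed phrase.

B5 F##5 F#4

From F down to D is a minor third; apply that to each pitch.
D6 → B5
A#5 → F##5
A4 → F#4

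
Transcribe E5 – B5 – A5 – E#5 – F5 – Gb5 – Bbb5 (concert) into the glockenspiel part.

The glockenspiel sounds a perfect fifteenth above written, so the written part must be a perfect fifteenth below concert — transpose each note down.
E5 -> E3
B5 -> B3
A5 -> A3
E#5 -> E#3
F5 -> F3
Gb5 -> Gb3
Bbb5 -> Bbb3

E3 B3 A3 E#3 F3 Gb3 Bbb3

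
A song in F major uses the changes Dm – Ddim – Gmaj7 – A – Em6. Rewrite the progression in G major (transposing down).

F major down to G major is a minor seventh; each chord root moves by that interval while the quality stays the same.
Dm: root D down a minor seventh → E, giving Em.
Ddim: root D down a minor seventh → E, giving Edim.
Gmaj7: root G down a minor seventh → A, giving Amaj7.
A: root A down a minor seventh → B, giving B.
Em6: root E down a minor seventh → F#, giving F#m6.

Em Edim Amaj7 B F#m6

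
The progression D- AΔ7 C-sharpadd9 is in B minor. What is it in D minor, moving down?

F- CΔ7 Eadd9

B minor down to D minor is a major sixth; each chord root moves by that interval while the quality stays the same.
D-: root D down a major sixth → F, giving F-.
AΔ7: root A down a major sixth → C, giving CΔ7.
C-sharpadd9: root C-sharp down a major sixth → E, giving Eadd9.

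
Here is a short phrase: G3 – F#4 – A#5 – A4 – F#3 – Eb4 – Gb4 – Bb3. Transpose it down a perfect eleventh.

D2 C#3 E#4 E3 C#2 Bb2 Db3 F2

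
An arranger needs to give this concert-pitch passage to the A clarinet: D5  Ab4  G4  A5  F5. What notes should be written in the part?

F5 Cb5 Bb4 C6 Ab5

The A clarinet sounds a minor third below written, so the written part must be a minor third above concert — transpose each note up.
D5 becomes F5
Ab4 becomes Cb5
G4 becomes Bb4
A5 becomes C6
F5 becomes Ab5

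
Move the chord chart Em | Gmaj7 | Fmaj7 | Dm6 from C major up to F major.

C major up to F major is a perfect fourth; each chord root moves by that interval while the quality stays the same.
Em: root E up a perfect fourth → A, giving Am.
Gmaj7: root G up a perfect fourth → C, giving Cmaj7.
Fmaj7: root F up a perfect fourth → Bb, giving Bbmaj7.
Dm6: root D up a perfect fourth → G, giving Gm6.

Am Cmaj7 Bbmaj7 Gm6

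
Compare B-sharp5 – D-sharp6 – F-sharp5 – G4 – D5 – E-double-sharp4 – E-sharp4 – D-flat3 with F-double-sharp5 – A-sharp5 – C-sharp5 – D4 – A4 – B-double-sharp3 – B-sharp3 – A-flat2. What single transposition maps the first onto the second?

From B#5 to F##5 is 4 letter names — a fourth of some quality.
F##5 to B#5 is 5 semitones, which makes it a perfect fourth; the second version is lower, so the direction is down.
Checking another pair — Db3 → Ab2 — gives the same interval.

down a perfect fourth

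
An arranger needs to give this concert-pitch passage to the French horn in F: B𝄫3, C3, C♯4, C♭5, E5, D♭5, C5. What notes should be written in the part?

Fb4 G3 G#4 Gb5 B5 Ab5 G5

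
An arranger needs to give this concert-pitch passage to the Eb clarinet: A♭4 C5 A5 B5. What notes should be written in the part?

Written C4 sounds as Eb4 on the Eb clarinet, so concert pitches are written a minor third down.
Ab4 becomes F4
C5 becomes A4
A5 becomes F#5
B5 becomes G#5

F4 A4 F#5 G#5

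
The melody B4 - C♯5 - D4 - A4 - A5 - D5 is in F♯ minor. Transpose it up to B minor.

E5 F#5 G4 D5 D6 G5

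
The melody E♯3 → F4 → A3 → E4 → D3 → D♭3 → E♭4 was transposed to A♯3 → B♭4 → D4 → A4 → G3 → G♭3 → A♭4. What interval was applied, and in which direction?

Take the first pair: E#3 → A#3. E to A spans 4 letter names, so the interval is some kind of fourth.
E#3 to A#3 is 5 semitones, which makes it a perfect fourth; the second version is higher, so the direction is up.
Checking another pair — Eb4 → Ab4 — gives the same interval.

up a perfect fourth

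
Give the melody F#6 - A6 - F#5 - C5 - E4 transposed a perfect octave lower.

F#6 becomes F#5
A6 becomes A5
F#5 becomes F#4
C5 becomes C4
E4 becomes E3

F#5 A5 F#4 C4 E3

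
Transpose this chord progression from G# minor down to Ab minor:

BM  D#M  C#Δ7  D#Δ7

CbM EbM DbΔ7 EbΔ7

G# minor down to Ab minor is an augmented seventh; each chord root moves by that interval while the quality stays the same.
BM: root B down an augmented seventh → Cb, giving CbM.
D#M: root D# down an augmented seventh → Eb, giving EbM.
C#Δ7: root C# down an augmented seventh → Db, giving DbΔ7.
D#Δ7: root D# down an augmented seventh → Eb, giving EbΔ7.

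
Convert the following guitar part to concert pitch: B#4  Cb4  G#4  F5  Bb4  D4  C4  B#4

B#3 Cb3 G#3 F4 Bb3 D3 C3 B#3

The guitar sounds a perfect octave below written, so transpose each written note down a perfect octave.
B#4 gives B#3
Cb4 gives Cb3
G#4 gives G#3
F5 gives F4
Bb4 gives Bb3
D4 gives D3
C4 gives C3
B#4 gives B#3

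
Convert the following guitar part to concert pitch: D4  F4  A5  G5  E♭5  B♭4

D3 F3 A4 G4 Eb4 Bb3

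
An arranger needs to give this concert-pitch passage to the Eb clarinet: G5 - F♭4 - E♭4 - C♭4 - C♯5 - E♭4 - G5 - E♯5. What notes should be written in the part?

E5 Db4 C4 Ab3 A#4 C4 E5 C##5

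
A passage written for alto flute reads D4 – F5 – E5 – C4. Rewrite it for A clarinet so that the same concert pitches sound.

First find concert pitch: the alto flute sounds a perfect fourth below written, so D4 F5 E5 C4 sounds A3 C5 B4 G3.
Then write for A clarinet: it sounds a minor third below written, so the part must be a minor third above concert.
A3 → C4
C5 → Eb5
B4 → D5
G3 → Bb3

C4 Eb5 D5 Bb3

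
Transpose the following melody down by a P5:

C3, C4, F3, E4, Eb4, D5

F2 F3 Bb2 A3 Ab3 G4

A perfect fifth down from C3 gives F2.
A perfect fifth down from C4 gives F3.
F3: a fifth down reaches B, and 7 semitones makes it Bb2.
A perfect fifth down from E4 gives A3.
A perfect fifth down from Eb4 gives Ab3.
A perfect fifth down from D5 gives G4.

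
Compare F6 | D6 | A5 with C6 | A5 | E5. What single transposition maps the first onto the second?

down a perfect fourth

From F6 to C6 is 4 letter names — a fourth of some quality.
C6 to F6 is 5 semitones, which makes it a perfect fourth; the second version is lower, so the direction is down.
Checking another pair — A5 → E5 — gives the same interval.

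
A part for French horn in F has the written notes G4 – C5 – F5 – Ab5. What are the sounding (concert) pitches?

C4 F4 Bb4 Db5

Written C4 on the French horn in F sounds as F3, a perfect fifth lower; apply that shift to every note.
G4 → C4
C5 → F4
F5 → Bb4
Ab5 → Db5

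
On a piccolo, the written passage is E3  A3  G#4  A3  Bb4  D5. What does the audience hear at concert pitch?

The piccolo sounds a perfect octave above written, so transpose each written note up a perfect octave.
E3 -> E4
A3 -> A4
G#4 -> G#5
A3 -> A4
Bb4 -> Bb5
D5 -> D6

E4 A4 G#5 A4 Bb5 D6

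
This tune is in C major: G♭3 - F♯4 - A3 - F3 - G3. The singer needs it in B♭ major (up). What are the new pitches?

Fb4 E5 G4 Eb4 F4

C major to B♭ major up is a minor seventh, so every note moves up by that interval.
Gb3 becomes Fb4
F#4 becomes E5
A3 becomes G4
F3 becomes Eb4
G3 becomes F4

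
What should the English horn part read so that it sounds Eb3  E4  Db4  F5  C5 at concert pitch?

Bb3 B4 Ab4 C6 G5

The English horn sounds a perfect fifth below written, so the written part must be a perfect fifth above concert — transpose each note up.
Eb3 to Bb3
E4 to B4
Db4 to Ab4
F5 to C6
C5 to G5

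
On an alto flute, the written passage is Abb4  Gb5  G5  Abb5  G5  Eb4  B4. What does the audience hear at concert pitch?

Ebb4 Db5 D5 Ebb5 D5 Bb3 F#4

Written C4 on the alto flute sounds as G3, a perfect fourth lower; apply that shift to every note.
Abb4 to Ebb4
Gb5 to Db5
G5 to D5
Abb5 to Ebb5
G5 to D5
Eb4 to Bb3
B4 to F#4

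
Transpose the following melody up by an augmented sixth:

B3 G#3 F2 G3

G##4 E##4 D#3 E#4

An augmented sixth up from B3 gives G##4.
G#3 up an augmented sixth is E##4.
An augmented sixth up from F2 gives D#3.
G3: a sixth up reaches E, and 10 semitones makes it E#4.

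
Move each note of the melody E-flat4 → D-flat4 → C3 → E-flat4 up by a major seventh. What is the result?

D5 C5 B3 D5

Eb4: a seventh up reaches D, and 11 semitones makes it D5.
Db4 up a major seventh is C5.
A major seventh up from C3 gives B3.
Eb4: a seventh up reaches D, and 11 semitones makes it D5.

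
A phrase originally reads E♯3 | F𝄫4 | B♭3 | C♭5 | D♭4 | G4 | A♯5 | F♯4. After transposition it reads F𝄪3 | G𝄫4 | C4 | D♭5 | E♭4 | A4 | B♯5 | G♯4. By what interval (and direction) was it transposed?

Take the first pair: E#3 → F##3. E to F spans 2 letter names, so the interval is some kind of second.
E#3 to F##3 is 2 semitones, which makes it a major second; the second version is higher, so the direction is up.
Checking another pair — F#4 → G#4 — gives the same interval.

up a major second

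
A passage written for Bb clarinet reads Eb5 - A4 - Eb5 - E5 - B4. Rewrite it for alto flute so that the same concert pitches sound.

Gb5 C5 Gb5 G5 D5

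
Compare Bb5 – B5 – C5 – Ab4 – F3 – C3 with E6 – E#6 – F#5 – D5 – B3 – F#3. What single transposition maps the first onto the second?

up an augmented fourth

From Bb5 to E6 is 4 letter names — a fourth of some quality.
Bb5 to E6 is 6 semitones, which makes it an augmented fourth; the second version is higher, so the direction is up.
Checking another pair — C3 → F#3 — gives the same interval.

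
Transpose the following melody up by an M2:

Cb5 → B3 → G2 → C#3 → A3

A major second up from Cb5 gives Db5.
A major second up from B3 gives C#4.
A major second up from G2 gives A2.
A major second up from C#3 gives D#3.
A3: a second up reaches B, and 2 semitones makes it B3.

Db5 C#4 A2 D#3 B3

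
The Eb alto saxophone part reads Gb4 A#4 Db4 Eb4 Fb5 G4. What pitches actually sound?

Bbb3 C#4 Fb3 Gb3 Abb4 Bb3

The Eb alto saxophone sounds a major sixth below written, so transpose each written note down a major sixth.
Gb4 to Bbb3
A#4 to C#4
Db4 to Fb3
Eb4 to Gb3
Fb5 to Abb4
G4 to Bb3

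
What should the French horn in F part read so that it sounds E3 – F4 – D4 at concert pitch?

B3 C5 A4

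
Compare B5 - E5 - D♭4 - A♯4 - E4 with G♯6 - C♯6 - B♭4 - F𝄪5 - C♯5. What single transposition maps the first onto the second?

From B5 to G#6 is 6 letter names — a sixth of some quality.
B5 to G#6 is 9 semitones, which makes it a major sixth; the second version is higher, so the direction is up.
Checking another pair — E4 → C#5 — gives the same interval.

up a major sixth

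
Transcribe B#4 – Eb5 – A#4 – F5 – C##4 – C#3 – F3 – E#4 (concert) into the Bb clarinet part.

Written C4 sounds as Bb3 on the Bb clarinet, so concert pitches are written a major second up.
B#4 gives C##5
Eb5 gives F5
A#4 gives B#4
F5 gives G5
C##4 gives D##4
C#3 gives D#3
F3 gives G3
E#4 gives F##4

C##5 F5 B#4 G5 D##4 D#3 G3 F##4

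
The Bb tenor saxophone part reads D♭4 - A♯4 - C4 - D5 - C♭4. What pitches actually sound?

Cb3 G#3 Bb2 C4 Bbb2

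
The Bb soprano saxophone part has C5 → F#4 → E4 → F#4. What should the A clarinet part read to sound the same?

Db5 G4 F4 G4

First find concert pitch: the Bb soprano saxophone sounds a major second below written, so C5 F#4 E4 F#4 sounds Bb4 E4 D4 E4.
Then write for A clarinet: it sounds a minor third below written, so the part must be a minor third above concert.
Bb4 → Db5
E4 → G4
D4 → F4
E4 → G4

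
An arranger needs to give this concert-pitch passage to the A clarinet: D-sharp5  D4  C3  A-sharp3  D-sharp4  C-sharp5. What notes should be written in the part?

The A clarinet sounds a minor third below written, so the written part must be a minor third above concert — transpose each note up.
D#5 becomes F#5
D4 becomes F4
C3 becomes Eb3
A#3 becomes C#4
D#4 becomes F#4
C#5 becomes E5

F#5 F4 Eb3 C#4 F#4 E5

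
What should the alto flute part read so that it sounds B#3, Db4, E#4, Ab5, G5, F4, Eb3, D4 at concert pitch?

The alto flute sounds a perfect fourth below written, so the written part must be a perfect fourth above concert — transpose each note up.
B#3 → E#4
Db4 → Gb4
E#4 → A#4
Ab5 → Db6
G5 → C6
F4 → Bb4
Eb3 → Ab3
D4 → G4

E#4 Gb4 A#4 Db6 C6 Bb4 Ab3 G4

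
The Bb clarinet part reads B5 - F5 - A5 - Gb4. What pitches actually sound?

A5 Eb5 G5 Fb4

Written C4 on the Bb clarinet sounds as Bb3, a major second lower; apply that shift to every note.
B5 becomes A5
F5 becomes Eb5
A5 becomes G5
Gb4 becomes Fb4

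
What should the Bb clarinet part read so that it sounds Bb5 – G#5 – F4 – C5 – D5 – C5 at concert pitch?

C6 A#5 G4 D5 E5 D5

Written C4 sounds as Bb3 on the Bb clarinet, so concert pitches are written a major second up.
Bb5 gives C6
G#5 gives A#5
F4 gives G4
C5 gives D5
D5 gives E5
C5 gives D5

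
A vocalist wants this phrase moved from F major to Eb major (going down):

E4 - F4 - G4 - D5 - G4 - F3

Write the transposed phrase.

D4 Eb4 F4 C5 F4 Eb3

From F down to Eb is a major second; apply that to each pitch.
E4 → D4
F4 → Eb4
G4 → F4
D5 → C5
G4 → F4
F3 → Eb3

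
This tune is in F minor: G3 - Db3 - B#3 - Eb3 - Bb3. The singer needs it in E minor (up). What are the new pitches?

From F up to E is a major seventh; apply that to each pitch.
G3 becomes F#4
Db3 becomes C4
B#3 becomes A##4
Eb3 becomes D4
Bb3 becomes A4

F#4 C4 A##4 D4 A4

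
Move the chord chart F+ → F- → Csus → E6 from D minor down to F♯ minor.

A+ A- Esus G#6

D minor down to F♯ minor is a minor sixth; each chord root moves by that interval while the quality stays the same.
F+: root F down a minor sixth → A, giving A+.
F-: root F down a minor sixth → A, giving A-.
Csus: root C down a minor sixth → E, giving Esus.
E6: root E down a minor sixth → G#, giving G#6.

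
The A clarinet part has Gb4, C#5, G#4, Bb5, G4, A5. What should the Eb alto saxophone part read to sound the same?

C5 F##5 C##5 E6 C#5 D#6

First find concert pitch: the A clarinet sounds a minor third below written, so Gb4 C#5 G#4 Bb5 G4 A5 sounds Eb4 A#4 E#4 G5 E4 F#5.
Then write for Eb alto saxophone: it sounds a major sixth below written, so the part must be a major sixth above concert.
Eb4 → C5
A#4 → F##5
E#4 → C##5
G5 → E6
E4 → C#5
F#5 → D#6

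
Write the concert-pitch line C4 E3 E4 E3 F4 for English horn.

G4 B3 B4 B3 C5

Written C4 sounds as F3 on the English horn, so concert pitches are written a perfect fifth up.
C4 gives G4
E3 gives B3
E4 gives B4
E3 gives B3
F4 gives C5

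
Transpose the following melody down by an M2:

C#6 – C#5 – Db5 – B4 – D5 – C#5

B5 B4 Cb5 A4 C5 B4

C#6 → B5
C#5 → B4
Db5 → Cb5
B4 → A4
D5 → C5
C#5 → B4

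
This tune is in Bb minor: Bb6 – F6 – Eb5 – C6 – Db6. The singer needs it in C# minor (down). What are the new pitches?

C#6 G#5 F#4 D#5 E5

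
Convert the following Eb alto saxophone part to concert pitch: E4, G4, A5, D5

Written C4 on the Eb alto saxophone sounds as Eb3, a major sixth lower; apply that shift to every note.
E4 to G3
G4 to Bb3
A5 to C5
D5 to F4

G3 Bb3 C5 F4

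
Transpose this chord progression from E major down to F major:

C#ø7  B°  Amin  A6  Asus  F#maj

E major down to F major is a major seventh; each chord root moves by that interval while the quality stays the same.
C#ø7: root C# down a major seventh → D, giving Dø7.
B°: root B down a major seventh → C, giving C°.
Amin: root A down a major seventh → Bb, giving Bbmin.
A6: root A down a major seventh → Bb, giving Bb6.
Asus: root A down a major seventh → Bb, giving Bbsus.
F#maj: root F# down a major seventh → G, giving Gmaj.

Dø7 C° Bbmin Bb6 Bbsus Gmaj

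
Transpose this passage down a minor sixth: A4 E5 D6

C#4 G#4 F#5

A4 to C#4
E5 to G#4
D6 to F#5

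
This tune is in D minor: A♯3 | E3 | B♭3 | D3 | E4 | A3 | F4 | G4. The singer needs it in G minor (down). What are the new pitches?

From D down to G is a perfect fifth; apply that to each pitch.
A#3 -> D#3
E3 -> A2
Bb3 -> Eb3
D3 -> G2
E4 -> A3
A3 -> D3
F4 -> Bb3
G4 -> C4

D#3 A2 Eb3 G2 A3 D3 Bb3 C4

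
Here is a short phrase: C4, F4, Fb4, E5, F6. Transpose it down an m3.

A3 D4 Db4 C#5 D6

C4 becomes A3
F4 becomes D4
Fb4 becomes Db4
E5 becomes C#5
F6 becomes D6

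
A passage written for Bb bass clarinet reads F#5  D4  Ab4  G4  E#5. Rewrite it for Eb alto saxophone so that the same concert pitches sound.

C#5 A3 Eb4 D4 B#4

First find concert pitch: the Bb bass clarinet sounds a major ninth below written, so F#5 D4 Ab4 G4 E#5 sounds E4 C3 Gb3 F3 D#4.
Then write for Eb alto saxophone: it sounds a major sixth below written, so the part must be a major sixth above concert.
E4 → C#5
C3 → A3
Gb3 → Eb4
F3 → D4
D#4 → B#4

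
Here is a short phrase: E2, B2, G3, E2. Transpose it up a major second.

F#2 C#3 A3 F#2

E2 gives F#2
B2 gives C#3
G3 gives A3
E2 gives F#2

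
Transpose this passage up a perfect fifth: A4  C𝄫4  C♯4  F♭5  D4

E5 Gbb4 G#4 Cb6 A4

A4 gives E5
Cbb4 gives Gbb4
C#4 gives G#4
Fb5 gives Cb6
D4 gives A4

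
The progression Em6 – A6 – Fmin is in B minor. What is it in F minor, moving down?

Bbm6 Eb6 Cbmin

B minor down to F minor is an augmented fourth; each chord root moves by that interval while the quality stays the same.
Em6: root E down an augmented fourth → Bb, giving Bbm6.
A6: root A down an augmented fourth → Eb, giving Eb6.
Fmin: root F down an augmented fourth → Cb, giving Cbmin.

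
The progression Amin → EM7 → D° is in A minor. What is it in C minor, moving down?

Cmin GM7 F°

A minor down to C minor is a major sixth; each chord root moves by that interval while the quality stays the same.
Amin: root A down a major sixth → C, giving Cmin.
EM7: root E down a major sixth → G, giving GM7.
D°: root D down a major sixth → F, giving F°.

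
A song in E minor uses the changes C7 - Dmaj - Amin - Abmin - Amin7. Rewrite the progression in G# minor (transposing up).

E7 F#maj C#min Cmin C#min7

E minor up to G# minor is a major third; each chord root moves by that interval while the quality stays the same.
C7: root C up a major third → E, giving E7.
Dmaj: root D up a major third → F#, giving F#maj.
Amin: root A up a major third → C#, giving C#min.
Abmin: root Ab up a major third → C, giving Cmin.
Amin7: root A up a major third → C#, giving C#min7.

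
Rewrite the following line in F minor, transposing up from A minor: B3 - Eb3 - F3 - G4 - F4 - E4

G4 Cb4 Db4 Eb5 Db5 C5

From A up to F is a minor sixth; apply that to each pitch.
B3 -> G4
Eb3 -> Cb4
F3 -> Db4
G4 -> Eb5
F4 -> Db5
E4 -> C5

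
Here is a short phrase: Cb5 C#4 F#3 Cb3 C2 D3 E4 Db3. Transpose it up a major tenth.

A major tenth up from Cb5 gives Eb6.
C#4: a tenth up reaches E, and 16 semitones makes it E#5.
F#3 up a major tenth is A#4.
Cb3 up a major tenth is Eb4.
C2 up a major tenth is E3.
A major tenth up from D3 gives F#4.
E4: a tenth up reaches G, and 16 semitones makes it G#5.
A major tenth up from Db3 gives F4.

Eb6 E#5 A#4 Eb4 E3 F#4 G#5 F4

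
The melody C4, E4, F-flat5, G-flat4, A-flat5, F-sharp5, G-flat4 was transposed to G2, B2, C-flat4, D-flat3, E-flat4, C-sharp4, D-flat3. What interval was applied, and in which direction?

down a perfect eleventh

Take the first pair: C4 → G2. C to G spans 11 letter names, so the interval is some kind of eleventh.
G2 to C4 is 17 semitones, which makes it a perfect eleventh; the second version is lower, so the direction is down.
Checking another pair — Gb4 → Db3 — gives the same interval.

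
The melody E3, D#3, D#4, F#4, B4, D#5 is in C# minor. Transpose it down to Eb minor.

C# minor to Eb minor down is an augmented sixth, so every note moves down by that interval.
E3 to Gb2
D#3 to F2
D#4 to F3
F#4 to Ab3
B4 to Db4
D#5 to F4

Gb2 F2 F3 Ab3 Db4 F4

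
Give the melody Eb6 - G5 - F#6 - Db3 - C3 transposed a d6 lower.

A diminished sixth down from Eb6 gives G#5.
G5: a sixth down reaches B, and 7 semitones makes it B#4.
F#6 down a diminished sixth is A##5.
Db3: a sixth down reaches F, and 7 semitones makes it F#2.
A diminished sixth down from C3 gives E#2.

G#5 B#4 A##5 F#2 E#2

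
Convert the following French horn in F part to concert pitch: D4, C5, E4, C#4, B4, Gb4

G3 F4 A3 F#3 E4 Cb4

The French horn in F sounds a perfect fifth below written, so transpose each written note down a perfect fifth.
D4 -> G3
C5 -> F4
E4 -> A3
C#4 -> F#3
B4 -> E4
Gb4 -> Cb4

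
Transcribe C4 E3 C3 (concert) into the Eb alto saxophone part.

Written C4 sounds as Eb3 on the Eb alto saxophone, so concert pitches are written a major sixth up.
C4 to A4
E3 to C#4
C3 to A3

A4 C#4 A3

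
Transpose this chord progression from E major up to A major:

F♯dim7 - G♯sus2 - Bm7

E major up to A major is a perfect fourth; each chord root moves by that interval while the quality stays the same.
F♯dim7: root F♯ up a perfect fourth → B, giving Bdim7.
G♯sus2: root G♯ up a perfect fourth → C#, giving C#sus2.
Bm7: root B up a perfect fourth → E, giving Em7.

Bdim7 C#sus2 Em7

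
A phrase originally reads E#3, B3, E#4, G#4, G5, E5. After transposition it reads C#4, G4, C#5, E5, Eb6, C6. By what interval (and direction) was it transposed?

up a minor sixth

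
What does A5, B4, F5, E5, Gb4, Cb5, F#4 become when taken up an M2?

B5 C#5 G5 F#5 Ab4 Db5 G#4

A major second up from A5 gives B5.
A major second up from B4 gives C#5.
F5 up a major second is G5.
A major second up from E5 gives F#5.
Gb4 up a major second is Ab4.
Cb5 up a major second is Db5.
F#4 up a major second is G#4.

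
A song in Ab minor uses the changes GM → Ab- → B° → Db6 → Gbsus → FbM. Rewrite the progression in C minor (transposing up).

BM C- D#° F6 Bbsus AbM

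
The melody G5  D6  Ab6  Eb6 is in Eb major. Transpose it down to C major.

From Eb down to C is a minor third; apply that to each pitch.
G5 -> E5
D6 -> B5
Ab6 -> F6
Eb6 -> C6

E5 B5 F6 C6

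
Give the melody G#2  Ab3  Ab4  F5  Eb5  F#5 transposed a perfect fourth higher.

A perfect fourth up from G#2 gives C#3.
Ab3 up a perfect fourth is Db4.
A perfect fourth up from Ab4 gives Db5.
A perfect fourth up from F5 gives Bb5.
Eb5 up a perfect fourth is Ab5.
A perfect fourth up from F#5 gives B5.

C#3 Db4 Db5 Bb5 Ab5 B5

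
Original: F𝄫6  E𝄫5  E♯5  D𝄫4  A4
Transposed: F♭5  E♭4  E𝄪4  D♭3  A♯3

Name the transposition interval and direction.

From Fbb6 to Fb5 is 8 letter names — an octave of some quality.
Fb5 to Fbb6 is 11 semitones, which makes it a diminished octave; the second version is lower, so the direction is down.
Checking another pair — A4 → A#3 — gives the same interval.

down a diminished octave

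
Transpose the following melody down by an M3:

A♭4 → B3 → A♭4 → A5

Ab4 to Fb4
B3 to G3
Ab4 to Fb4
A5 to F5

Fb4 G3 Fb4 F5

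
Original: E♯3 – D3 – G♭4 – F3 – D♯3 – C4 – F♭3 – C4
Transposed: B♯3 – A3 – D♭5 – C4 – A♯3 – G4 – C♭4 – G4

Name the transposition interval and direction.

up a perfect fifth

Take the first pair: E#3 → B#3. E to B spans 5 letter names, so the interval is some kind of fifth.
E#3 to B#3 is 7 semitones, which makes it a perfect fifth; the second version is higher, so the direction is up.
Checking another pair — C4 → G4 — gives the same interval.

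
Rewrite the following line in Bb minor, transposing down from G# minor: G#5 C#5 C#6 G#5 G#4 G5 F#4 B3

From G# down to Bb is an augmented sixth; apply that to each pitch.
G#5 gives Bb4
C#5 gives Eb4
C#6 gives Eb5
G#5 gives Bb4
G#4 gives Bb3
G5 gives Bbb4
F#4 gives Ab3
B3 gives Db3

Bb4 Eb4 Eb5 Bb4 Bb3 Bbb4 Ab3 Db3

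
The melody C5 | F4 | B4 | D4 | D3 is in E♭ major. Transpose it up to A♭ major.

F5 Bb4 E5 G4 G3

From E♭ up to A♭ is a perfect fourth; apply that to each pitch.
C5 → F5
F4 → Bb4
B4 → E5
D4 → G4
D3 → G3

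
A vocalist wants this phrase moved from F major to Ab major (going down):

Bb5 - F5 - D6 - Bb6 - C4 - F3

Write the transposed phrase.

Db5 Ab4 F5 Db6 Eb3 Ab2

From F down to Ab is a major sixth; apply that to each pitch.
Bb5 becomes Db5
F5 becomes Ab4
D6 becomes F5
Bb6 becomes Db6
C4 becomes Eb3
F3 becomes Ab2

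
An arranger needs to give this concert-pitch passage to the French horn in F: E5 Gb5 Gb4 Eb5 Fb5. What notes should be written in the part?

B5 Db6 Db5 Bb5 Cb6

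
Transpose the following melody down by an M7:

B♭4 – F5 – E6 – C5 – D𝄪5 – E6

Cb4 Gb4 F5 Db4 E#4 F5

A major seventh down from Bb4 gives Cb4.
A major seventh down from F5 gives Gb4.
E6 down a major seventh is F5.
A major seventh down from C5 gives Db4.
D##5: a seventh down reaches E, and 11 semitones makes it E#4.
E6: a seventh down reaches F, and 11 semitones makes it F5.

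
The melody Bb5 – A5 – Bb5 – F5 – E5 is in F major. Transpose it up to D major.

G6 F#6 G6 D6 C#6

From F up to D is a major sixth; apply that to each pitch.
Bb5 gives G6
A5 gives F#6
Bb5 gives G6
F5 gives D6
E5 gives C#6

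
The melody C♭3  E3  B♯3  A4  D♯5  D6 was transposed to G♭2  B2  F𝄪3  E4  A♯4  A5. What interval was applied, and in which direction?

down a perfect fourth

Take the first pair: Cb3 → Gb2. C to G spans 4 letter names, so the interval is some kind of fourth.
Gb2 to Cb3 is 5 semitones, which makes it a perfect fourth; the second version is lower, so the direction is down.
Checking another pair — D6 → A5 — gives the same interval.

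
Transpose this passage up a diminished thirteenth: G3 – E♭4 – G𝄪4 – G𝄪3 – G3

G3 becomes Ebb5
Eb4 becomes Cbb6
G##4 becomes E6
G##3 becomes E5
G3 becomes Ebb5

Ebb5 Cbb6 E6 E5 Ebb5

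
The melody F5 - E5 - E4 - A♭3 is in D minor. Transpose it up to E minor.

D minor to E minor up is a major second, so every note moves up by that interval.
F5 -> G5
E5 -> F#5
E4 -> F#4
Ab3 -> Bb3

G5 F#5 F#4 Bb3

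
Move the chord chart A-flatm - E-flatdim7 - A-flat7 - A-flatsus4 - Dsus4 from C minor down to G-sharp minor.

C minor down to G-sharp minor is a diminished fourth; each chord root moves by that interval while the quality stays the same.
A-flatm: root A-flat down a diminished fourth → E, giving Em.
E-flatdim7: root E-flat down a diminished fourth → B, giving Bdim7.
A-flat7: root A-flat down a diminished fourth → E, giving E7.
A-flatsus4: root A-flat down a diminished fourth → E, giving Esus4.
Dsus4: root D down a diminished fourth → A#, giving A#sus4.

Em Bdim7 E7 Esus4 A#sus4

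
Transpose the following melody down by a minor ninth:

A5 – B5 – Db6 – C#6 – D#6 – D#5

G#4 A#4 C5 B#4 C##5 C##4

A minor ninth down from A5 gives G#4.
A minor ninth down from B5 gives A#4.
Db6 down a minor ninth is C5.
C#6: a ninth down reaches B, and 13 semitones makes it B#4.
A minor ninth down from D#6 gives C##5.
A minor ninth down from D#5 gives C##4.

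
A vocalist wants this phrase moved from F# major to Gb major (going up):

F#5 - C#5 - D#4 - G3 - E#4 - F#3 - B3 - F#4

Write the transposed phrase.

From F# up to Gb is a diminished second; apply that to each pitch.
F#5 -> Gb5
C#5 -> Db5
D#4 -> Eb4
G3 -> Abb3
E#4 -> F4
F#3 -> Gb3
B3 -> Cb4
F#4 -> Gb4

Gb5 Db5 Eb4 Abb3 F4 Gb3 Cb4 Gb4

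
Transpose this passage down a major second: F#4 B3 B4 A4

E4 A3 A4 G4

F#4 -> E4
B3 -> A3
B4 -> A4
A4 -> G4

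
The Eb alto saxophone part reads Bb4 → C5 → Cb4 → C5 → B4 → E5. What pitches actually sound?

Db4 Eb4 Ebb3 Eb4 D4 G4

Written C4 on the Eb alto saxophone sounds as Eb3, a major sixth lower; apply that shift to every note.
Bb4 -> Db4
C5 -> Eb4
Cb4 -> Ebb3
C5 -> Eb4
B4 -> D4
E5 -> G4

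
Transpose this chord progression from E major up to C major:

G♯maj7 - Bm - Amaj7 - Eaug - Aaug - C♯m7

Emaj7 Gm Fmaj7 Caug Faug Am7

E major up to C major is a minor sixth; each chord root moves by that interval while the quality stays the same.
G♯maj7: root G♯ up a minor sixth → E, giving Emaj7.
Bm: root B up a minor sixth → G, giving Gm.
Amaj7: root A up a minor sixth → F, giving Fmaj7.
Eaug: root E up a minor sixth → C, giving Caug.
Aaug: root A up a minor sixth → F, giving Faug.
C♯m7: root C♯ up a minor sixth → A, giving Am7.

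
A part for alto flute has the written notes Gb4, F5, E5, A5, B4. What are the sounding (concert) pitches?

The alto flute sounds a perfect fourth below written, so transpose each written note down a perfect fourth.
Gb4 becomes Db4
F5 becomes C5
E5 becomes B4
A5 becomes E5
B4 becomes F#4

Db4 C5 B4 E5 F#4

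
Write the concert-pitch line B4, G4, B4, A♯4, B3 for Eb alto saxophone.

Written C4 sounds as Eb3 on the Eb alto saxophone, so concert pitches are written a major sixth up.
B4 to G#5
G4 to E5
B4 to G#5
A#4 to F##5
B3 to G#4

G#5 E5 G#5 F##5 G#4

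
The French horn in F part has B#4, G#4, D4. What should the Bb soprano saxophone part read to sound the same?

First find concert pitch: the French horn in F sounds a perfect fifth below written, so B#4 G#4 D4 sounds E#4 C#4 G3.
Then write for Bb soprano saxophone: it sounds a major second below written, so the part must be a major second above concert.
E#4 → F##4
C#4 → D#4
G3 → A3

F##4 D#4 A3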